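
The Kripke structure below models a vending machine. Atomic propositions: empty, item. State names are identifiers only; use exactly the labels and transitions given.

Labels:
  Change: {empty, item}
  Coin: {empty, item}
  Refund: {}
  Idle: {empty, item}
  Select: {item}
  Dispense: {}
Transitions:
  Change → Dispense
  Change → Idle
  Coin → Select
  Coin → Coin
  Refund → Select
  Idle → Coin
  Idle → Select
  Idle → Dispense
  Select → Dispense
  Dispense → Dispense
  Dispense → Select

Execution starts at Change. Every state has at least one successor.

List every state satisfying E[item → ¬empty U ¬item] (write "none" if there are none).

{Refund, Select, Dispense}

States satisfying item → ¬empty: {Refund, Select, Dispense}.
States satisfying ¬item: {Refund, Dispense}.
States satisfying E[item → ¬empty U ¬item]: {Refund, Select, Dispense}.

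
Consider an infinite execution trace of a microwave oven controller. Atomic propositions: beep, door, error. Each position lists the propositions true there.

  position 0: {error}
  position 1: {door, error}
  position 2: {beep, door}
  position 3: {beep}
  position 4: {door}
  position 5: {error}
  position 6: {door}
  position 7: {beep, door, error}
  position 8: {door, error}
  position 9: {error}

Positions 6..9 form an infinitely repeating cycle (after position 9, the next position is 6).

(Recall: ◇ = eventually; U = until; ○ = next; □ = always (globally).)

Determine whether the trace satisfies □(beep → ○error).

beep → ○error must hold at every position from 0 onward. It fails at position 2, so □(beep → ○error) is false.
Positions where beep holds: 2, 3, 7.
Check ○error at each: 2→fails, 3→fails, 7→ok.

Does not hold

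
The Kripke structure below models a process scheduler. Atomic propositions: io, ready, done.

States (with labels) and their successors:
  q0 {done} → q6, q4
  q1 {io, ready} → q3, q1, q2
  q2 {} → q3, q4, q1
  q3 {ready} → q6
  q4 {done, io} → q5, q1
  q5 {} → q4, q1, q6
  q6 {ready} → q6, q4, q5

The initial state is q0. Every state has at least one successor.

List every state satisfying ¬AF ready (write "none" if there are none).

States satisfying ready: {q1, q3, q6}.
States satisfying AF ready: {q1, q3, q6}.
States satisfying ¬AF ready: {q0, q2, q4, q5}.

{q0, q2, q4, q5}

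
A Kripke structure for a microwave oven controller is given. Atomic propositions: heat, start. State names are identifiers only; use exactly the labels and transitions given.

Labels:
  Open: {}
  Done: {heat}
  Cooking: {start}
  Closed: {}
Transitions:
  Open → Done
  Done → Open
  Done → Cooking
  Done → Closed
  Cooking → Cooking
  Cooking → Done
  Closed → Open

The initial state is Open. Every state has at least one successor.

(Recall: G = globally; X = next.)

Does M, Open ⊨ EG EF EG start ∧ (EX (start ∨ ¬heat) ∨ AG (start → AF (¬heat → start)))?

Satisfied

States satisfying EF EG start: {Open, Done, Cooking, Closed}.
States satisfying EG EF EG start: {Open, Done, Cooking, Closed}.
States satisfying start ∨ ¬heat: {Open, Cooking, Closed}.
States satisfying EX (start ∨ ¬heat): {Done, Cooking, Closed}.
States satisfying start → AF (¬heat → start): {Open, Done, Cooking, Closed}.
States satisfying AG (start → AF (¬heat → start)): {Open, Done, Cooking, Closed}.
States satisfying EG EF EG start ∧ (EX (start ∨ ¬heat) ∨ AG (start → AF (¬heat → start))): {Open, Done, Cooking, Closed}.
Open ∈ Sat(EG EF EG start ∧ (EX (start ∨ ¬heat) ∨ AG (start → AF (¬heat → start)))).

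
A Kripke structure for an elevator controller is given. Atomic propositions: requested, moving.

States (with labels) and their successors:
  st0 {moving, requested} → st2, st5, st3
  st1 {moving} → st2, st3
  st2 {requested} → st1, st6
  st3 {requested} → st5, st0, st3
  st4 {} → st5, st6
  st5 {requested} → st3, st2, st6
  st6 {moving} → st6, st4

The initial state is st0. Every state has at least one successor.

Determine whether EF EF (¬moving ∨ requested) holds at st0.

Yes

States satisfying EF (¬moving ∨ requested): {st0, st1, st2, st3, st4, st5, st6}.
States satisfying EF EF (¬moving ∨ requested): {st0, st1, st2, st3, st4, st5, st6}.
Some path from st0 reaches a state where EF (¬moving ∨ requested) holds.
st0 ∈ Sat(EF EF (¬moving ∨ requested)).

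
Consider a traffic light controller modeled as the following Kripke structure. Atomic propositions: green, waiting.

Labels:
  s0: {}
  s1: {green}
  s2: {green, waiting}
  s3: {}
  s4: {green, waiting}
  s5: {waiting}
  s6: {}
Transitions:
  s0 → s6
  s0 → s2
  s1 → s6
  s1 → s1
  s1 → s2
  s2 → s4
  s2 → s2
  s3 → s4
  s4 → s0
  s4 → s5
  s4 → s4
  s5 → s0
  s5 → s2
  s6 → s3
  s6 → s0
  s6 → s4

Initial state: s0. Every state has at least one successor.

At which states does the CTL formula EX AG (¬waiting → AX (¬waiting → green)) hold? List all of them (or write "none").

none

States satisfying AG (¬waiting → AX (¬waiting → green)): ∅.
States satisfying EX AG (¬waiting → AX (¬waiting → green)): ∅.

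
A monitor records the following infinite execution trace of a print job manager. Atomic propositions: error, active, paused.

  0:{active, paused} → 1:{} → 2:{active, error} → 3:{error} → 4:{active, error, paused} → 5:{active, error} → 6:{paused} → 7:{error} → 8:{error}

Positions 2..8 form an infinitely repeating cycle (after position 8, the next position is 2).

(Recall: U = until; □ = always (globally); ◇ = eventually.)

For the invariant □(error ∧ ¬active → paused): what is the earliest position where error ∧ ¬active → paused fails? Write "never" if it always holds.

Check error ∧ ¬active → paused at each position in order: 0 ✓, 1 ✓, 2 ✓.
At position 3 the labels are {error}, so error ∧ ¬active → paused is false there. This is the first violation.

3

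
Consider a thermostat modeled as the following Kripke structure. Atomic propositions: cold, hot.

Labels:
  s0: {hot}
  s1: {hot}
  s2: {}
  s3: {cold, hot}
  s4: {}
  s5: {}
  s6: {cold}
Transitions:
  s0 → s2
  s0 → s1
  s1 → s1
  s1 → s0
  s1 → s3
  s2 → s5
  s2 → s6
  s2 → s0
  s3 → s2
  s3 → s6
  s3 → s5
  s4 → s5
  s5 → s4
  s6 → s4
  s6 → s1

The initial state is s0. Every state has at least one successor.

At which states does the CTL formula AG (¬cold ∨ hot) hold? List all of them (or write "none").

{s4, s5}

States satisfying ¬cold ∨ hot: {s0, s1, s2, s3, s4, s5}.
States satisfying AG (¬cold ∨ hot): {s4, s5}.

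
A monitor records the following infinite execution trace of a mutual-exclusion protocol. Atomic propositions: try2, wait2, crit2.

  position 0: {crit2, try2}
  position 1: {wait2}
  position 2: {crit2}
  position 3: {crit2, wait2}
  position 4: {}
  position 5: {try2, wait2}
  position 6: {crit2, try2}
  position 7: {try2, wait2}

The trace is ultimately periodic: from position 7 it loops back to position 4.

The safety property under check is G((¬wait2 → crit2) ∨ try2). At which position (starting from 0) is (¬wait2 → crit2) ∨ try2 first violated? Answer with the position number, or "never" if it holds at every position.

Check (¬wait2 → crit2) ∨ try2 at each position in order: 0 ✓, 1 ✓, 2 ✓, 3 ✓.
At position 4 the labels are {}, so (¬wait2 → crit2) ∨ try2 is false there. This is the first violation.

4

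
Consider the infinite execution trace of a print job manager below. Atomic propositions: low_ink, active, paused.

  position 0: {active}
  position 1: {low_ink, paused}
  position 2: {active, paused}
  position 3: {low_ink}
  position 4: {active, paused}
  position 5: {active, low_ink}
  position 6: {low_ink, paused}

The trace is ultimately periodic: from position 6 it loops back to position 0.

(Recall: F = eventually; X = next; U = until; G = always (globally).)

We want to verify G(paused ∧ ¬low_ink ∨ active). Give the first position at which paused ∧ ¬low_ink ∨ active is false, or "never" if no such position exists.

1

Check paused ∧ ¬low_ink ∨ active at each position in order: 0 ✓.
At position 1 the labels are {low_ink, paused}, so paused ∧ ¬low_ink ∨ active is false there. This is the first violation.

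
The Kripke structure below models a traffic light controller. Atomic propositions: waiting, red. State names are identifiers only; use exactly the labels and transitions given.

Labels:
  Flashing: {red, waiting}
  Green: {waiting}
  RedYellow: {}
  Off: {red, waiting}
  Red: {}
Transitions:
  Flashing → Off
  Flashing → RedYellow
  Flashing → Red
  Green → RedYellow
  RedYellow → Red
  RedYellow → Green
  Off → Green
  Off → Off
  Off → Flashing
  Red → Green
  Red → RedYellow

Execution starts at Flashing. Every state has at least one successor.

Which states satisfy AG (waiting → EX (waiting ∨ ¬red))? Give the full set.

{Flashing, Green, RedYellow, Off, Red}

States satisfying waiting → EX (waiting ∨ ¬red): {Flashing, Green, RedYellow, Off, Red}.
States satisfying AG (waiting → EX (waiting ∨ ¬red)): {Flashing, Green, RedYellow, Off, Red}.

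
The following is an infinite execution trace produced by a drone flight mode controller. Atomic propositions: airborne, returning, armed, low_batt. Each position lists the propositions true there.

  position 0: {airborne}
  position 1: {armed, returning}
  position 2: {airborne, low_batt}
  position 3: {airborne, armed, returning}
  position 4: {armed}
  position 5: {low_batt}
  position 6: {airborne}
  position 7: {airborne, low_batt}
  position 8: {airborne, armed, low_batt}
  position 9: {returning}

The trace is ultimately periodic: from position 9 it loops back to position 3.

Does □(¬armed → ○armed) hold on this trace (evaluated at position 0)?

¬armed → ○armed must hold at every position from 0 onward. It fails at position 5, so □(¬armed → ○armed) is false.
Positions where ¬armed holds: 0, 2, 5, 6, 7, 9.
Check ○armed at each: 0→ok, 2→ok, 5→fails, 6→fails, 7→ok, 9→ok.

No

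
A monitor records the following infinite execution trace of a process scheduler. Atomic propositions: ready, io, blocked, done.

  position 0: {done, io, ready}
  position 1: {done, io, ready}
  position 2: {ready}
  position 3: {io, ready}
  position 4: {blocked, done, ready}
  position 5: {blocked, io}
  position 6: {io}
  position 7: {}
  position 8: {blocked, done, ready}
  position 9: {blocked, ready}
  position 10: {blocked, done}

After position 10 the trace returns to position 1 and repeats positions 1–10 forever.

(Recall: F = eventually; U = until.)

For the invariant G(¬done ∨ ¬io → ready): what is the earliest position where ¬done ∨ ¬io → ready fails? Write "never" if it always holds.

Check ¬done ∨ ¬io → ready at each position in order: 0 ✓, 1 ✓, 2 ✓, 3 ✓, 4 ✓.
At position 5 the labels are {blocked, io}, so ¬done ∨ ¬io → ready is false there. This is the first violation.

5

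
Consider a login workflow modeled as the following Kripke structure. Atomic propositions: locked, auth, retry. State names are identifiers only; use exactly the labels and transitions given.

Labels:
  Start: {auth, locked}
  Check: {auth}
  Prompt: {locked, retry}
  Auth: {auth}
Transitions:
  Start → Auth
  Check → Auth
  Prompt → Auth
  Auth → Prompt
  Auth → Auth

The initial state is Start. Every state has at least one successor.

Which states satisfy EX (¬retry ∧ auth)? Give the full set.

States satisfying ¬retry ∧ auth: {Start, Check, Auth}.
States satisfying EX (¬retry ∧ auth): {Start, Check, Prompt, Auth}.

{Start, Check, Prompt, Auth}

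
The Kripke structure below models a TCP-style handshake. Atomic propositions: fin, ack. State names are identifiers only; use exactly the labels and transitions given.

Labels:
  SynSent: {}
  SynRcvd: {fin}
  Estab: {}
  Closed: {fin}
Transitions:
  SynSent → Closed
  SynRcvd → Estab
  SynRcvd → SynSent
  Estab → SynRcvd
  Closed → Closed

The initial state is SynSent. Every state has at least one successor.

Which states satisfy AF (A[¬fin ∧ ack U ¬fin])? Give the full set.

{SynSent, SynRcvd, Estab}

States satisfying A[¬fin ∧ ack U ¬fin]: {SynSent, Estab}.
States satisfying AF (A[¬fin ∧ ack U ¬fin]): {SynSent, SynRcvd, Estab}.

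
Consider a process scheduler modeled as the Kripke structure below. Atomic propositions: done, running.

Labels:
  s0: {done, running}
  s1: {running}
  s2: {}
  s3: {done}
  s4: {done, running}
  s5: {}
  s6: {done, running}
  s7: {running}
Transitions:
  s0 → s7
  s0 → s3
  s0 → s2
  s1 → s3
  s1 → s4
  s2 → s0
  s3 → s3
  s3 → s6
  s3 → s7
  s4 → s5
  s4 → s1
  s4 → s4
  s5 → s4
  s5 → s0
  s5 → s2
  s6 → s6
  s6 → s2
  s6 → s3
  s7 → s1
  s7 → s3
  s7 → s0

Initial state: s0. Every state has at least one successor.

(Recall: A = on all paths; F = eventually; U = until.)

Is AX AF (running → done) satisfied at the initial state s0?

States satisfying AF (running → done): {s0, s1, s2, s3, s4, s5, s6, s7}.
States satisfying AX AF (running → done): {s0, s1, s2, s3, s4, s5, s6, s7}.
s0 ∈ Sat(AX AF (running → done)).

Yes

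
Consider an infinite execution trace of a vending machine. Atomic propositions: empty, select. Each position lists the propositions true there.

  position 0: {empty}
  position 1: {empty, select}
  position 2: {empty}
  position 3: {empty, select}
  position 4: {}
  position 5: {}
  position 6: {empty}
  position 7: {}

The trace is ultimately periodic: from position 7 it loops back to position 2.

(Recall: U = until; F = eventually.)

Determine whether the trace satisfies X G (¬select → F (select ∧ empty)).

Satisfied

The position after 0 is 1; G (¬select → F (select ∧ empty)) is true there.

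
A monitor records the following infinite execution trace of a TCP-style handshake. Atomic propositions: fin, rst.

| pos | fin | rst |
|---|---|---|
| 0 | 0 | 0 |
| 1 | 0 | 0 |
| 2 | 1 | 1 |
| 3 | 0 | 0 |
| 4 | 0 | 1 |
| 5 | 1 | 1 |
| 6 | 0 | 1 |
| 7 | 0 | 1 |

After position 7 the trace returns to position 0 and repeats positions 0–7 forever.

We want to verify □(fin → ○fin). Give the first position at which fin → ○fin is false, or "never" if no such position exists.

Check fin → ○fin at each position in order: 0 ✓, 1 ✓.
At position 2 the labels are {fin, rst} and the next position 3 has {}, so fin → ○fin is false there. This is the first violation.

2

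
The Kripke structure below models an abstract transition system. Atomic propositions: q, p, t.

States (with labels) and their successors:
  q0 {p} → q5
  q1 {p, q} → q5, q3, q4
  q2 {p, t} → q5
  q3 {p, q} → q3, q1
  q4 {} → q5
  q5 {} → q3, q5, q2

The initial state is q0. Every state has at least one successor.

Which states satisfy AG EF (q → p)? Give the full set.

{q0, q1, q2, q3, q4, q5}

States satisfying EF (q → p): {q0, q1, q2, q3, q4, q5}.
States satisfying AG EF (q → p): {q0, q1, q2, q3, q4, q5}.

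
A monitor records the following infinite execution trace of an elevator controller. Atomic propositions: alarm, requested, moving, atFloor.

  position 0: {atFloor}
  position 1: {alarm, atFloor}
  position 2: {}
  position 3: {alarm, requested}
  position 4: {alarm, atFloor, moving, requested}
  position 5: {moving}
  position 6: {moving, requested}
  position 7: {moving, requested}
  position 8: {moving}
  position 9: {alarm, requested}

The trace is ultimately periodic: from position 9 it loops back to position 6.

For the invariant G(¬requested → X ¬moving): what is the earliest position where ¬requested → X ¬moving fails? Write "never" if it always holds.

Check ¬requested → X ¬moving at each position in order: 0 ✓, 1 ✓, 2 ✓, 3 ✓, 4 ✓.
At position 5 the labels are {moving} and the next position 6 has {moving, requested}, so ¬requested → X ¬moving is false there. This is the first violation.

5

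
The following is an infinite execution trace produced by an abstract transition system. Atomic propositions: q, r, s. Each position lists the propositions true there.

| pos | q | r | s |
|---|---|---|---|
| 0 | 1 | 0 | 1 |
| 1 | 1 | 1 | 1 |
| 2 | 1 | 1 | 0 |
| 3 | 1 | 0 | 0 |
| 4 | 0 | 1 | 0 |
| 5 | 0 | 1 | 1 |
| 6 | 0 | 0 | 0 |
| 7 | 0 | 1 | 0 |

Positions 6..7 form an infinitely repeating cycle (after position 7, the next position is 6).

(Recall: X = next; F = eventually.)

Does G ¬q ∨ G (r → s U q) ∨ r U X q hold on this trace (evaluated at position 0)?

Walking from position 0: X q first holds at position 0, and r holds at every earlier position along the way, so r U X q holds.
At position 0: G ¬q ∨ G (r → s U q) is false; r U X q is true; so G ¬q ∨ G (r → s U q) ∨ r U X q is true.

Holds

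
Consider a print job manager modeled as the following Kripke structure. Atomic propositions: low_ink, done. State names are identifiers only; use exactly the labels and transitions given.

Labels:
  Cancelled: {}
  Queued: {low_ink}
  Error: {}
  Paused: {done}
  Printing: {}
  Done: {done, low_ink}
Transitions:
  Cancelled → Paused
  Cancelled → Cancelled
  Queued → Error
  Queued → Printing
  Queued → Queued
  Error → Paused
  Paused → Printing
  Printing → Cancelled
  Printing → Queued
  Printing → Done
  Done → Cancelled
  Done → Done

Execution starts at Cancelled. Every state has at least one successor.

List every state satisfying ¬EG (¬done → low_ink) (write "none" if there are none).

{Cancelled, Error, Paused, Printing}

States satisfying ¬done → low_ink: {Queued, Paused, Done}.
States satisfying EG (¬done → low_ink): {Queued, Done}.
States satisfying ¬EG (¬done → low_ink): {Cancelled, Error, Paused, Printing}.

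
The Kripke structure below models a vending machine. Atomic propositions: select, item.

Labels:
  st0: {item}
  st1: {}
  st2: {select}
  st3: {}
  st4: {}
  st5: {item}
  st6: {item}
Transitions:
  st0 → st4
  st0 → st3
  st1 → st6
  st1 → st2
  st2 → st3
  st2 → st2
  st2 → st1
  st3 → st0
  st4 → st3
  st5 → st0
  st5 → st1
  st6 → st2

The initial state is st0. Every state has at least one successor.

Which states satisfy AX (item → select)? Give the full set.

States satisfying item → select: {st1, st2, st3, st4}.
States satisfying AX (item → select): {st0, st2, st4, st6}.

{st0, st2, st4, st6}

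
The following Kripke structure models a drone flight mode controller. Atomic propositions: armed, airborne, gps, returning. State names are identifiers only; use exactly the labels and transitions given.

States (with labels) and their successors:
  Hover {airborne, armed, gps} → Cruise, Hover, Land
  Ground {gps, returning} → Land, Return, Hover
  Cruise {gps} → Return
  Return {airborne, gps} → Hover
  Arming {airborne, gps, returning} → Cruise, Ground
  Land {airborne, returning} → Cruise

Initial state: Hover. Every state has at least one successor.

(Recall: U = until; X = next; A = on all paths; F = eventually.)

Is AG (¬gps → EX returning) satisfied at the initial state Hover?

No

States satisfying ¬gps → EX returning: {Hover, Ground, Cruise, Return, Arming}.
States satisfying AG (¬gps → EX returning): ∅.
Land is reachable from Hover and violates ¬gps → EX returning, so AG fails at Hover.
Hover ∉ Sat(AG (¬gps → EX returning)).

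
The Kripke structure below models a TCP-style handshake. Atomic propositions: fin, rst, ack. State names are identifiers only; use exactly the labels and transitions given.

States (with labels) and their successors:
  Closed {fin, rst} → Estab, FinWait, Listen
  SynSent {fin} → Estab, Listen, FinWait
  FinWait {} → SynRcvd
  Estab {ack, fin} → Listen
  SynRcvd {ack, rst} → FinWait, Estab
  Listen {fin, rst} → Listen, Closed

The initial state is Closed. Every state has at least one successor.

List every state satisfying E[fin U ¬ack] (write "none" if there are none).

{Closed, SynSent, FinWait, Estab, Listen}

States satisfying fin: {Closed, SynSent, Estab, Listen}.
States satisfying ¬ack: {Closed, SynSent, FinWait, Listen}.
States satisfying E[fin U ¬ack]: {Closed, SynSent, FinWait, Estab, Listen}.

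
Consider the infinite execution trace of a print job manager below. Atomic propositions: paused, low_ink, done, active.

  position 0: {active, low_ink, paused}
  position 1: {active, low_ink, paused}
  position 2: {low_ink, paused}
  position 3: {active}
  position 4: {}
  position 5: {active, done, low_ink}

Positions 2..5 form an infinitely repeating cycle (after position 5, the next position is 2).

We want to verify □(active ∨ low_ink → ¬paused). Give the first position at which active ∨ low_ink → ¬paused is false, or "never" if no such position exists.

0

At position 0 the labels are {active, low_ink, paused}, so active ∨ low_ink → ¬paused is false there. This is the first violation.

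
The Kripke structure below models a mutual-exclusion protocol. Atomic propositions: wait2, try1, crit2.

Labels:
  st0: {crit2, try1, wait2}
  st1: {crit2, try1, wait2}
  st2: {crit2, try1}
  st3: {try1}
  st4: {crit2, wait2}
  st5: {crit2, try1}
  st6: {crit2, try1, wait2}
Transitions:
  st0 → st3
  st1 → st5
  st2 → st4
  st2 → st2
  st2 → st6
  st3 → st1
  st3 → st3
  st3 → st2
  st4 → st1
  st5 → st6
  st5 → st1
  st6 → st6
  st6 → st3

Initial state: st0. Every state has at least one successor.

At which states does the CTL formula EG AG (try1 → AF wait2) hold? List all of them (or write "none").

States satisfying AG (try1 → AF wait2): ∅.
States satisfying EG AG (try1 → AF wait2): ∅.

none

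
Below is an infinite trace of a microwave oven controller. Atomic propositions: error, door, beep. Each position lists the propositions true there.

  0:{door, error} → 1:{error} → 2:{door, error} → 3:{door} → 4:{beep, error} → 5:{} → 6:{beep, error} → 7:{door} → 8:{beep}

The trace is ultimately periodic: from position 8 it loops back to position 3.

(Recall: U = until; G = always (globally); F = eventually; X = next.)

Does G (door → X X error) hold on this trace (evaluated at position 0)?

door → X X error must hold at every position from 0 onward. It fails at position 3, so G (door → X X error) is false.
Positions where door holds: 0, 2, 3, 7.
Check X X error at each: 0→ok, 2→ok, 3→fails, 7→fails.

Does not hold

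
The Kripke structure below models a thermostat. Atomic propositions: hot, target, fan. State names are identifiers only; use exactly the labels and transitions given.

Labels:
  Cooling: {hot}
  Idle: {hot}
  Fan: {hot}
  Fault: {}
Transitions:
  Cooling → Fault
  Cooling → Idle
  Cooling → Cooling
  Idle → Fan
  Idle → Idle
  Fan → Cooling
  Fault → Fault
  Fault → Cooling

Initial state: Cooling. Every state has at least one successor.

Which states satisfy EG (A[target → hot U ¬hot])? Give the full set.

{Fault}

States satisfying A[target → hot U ¬hot]: {Fault}.
States satisfying EG (A[target → hot U ¬hot]): {Fault}.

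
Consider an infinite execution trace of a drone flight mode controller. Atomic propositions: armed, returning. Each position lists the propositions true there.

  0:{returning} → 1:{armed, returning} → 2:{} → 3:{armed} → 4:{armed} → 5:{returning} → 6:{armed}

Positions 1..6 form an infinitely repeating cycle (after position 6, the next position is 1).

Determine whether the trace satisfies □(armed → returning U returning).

armed → returning U returning must hold at every position from 0 onward. It fails at position 3, so □(armed → returning U returning) is false.
Positions where armed holds: 1, 3, 4, 6.
Check returning U returning at each: 1→ok, 3→fails, 4→fails, 6→fails.

Violated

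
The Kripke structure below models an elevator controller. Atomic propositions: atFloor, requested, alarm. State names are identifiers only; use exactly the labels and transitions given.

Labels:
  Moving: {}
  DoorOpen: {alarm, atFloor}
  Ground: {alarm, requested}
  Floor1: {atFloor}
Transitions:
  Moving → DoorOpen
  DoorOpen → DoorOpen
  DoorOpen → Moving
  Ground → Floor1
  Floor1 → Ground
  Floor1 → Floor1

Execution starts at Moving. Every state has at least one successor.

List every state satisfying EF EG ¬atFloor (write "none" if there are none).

States satisfying EG ¬atFloor: ∅.
States satisfying EF EG ¬atFloor: ∅.

none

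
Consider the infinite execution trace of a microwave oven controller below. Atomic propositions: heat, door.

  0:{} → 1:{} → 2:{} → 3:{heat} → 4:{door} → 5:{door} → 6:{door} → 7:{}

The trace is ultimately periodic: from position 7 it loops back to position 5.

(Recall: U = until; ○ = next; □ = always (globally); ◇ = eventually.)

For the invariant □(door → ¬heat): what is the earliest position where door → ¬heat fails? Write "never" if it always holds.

never

door → ¬heat holds at every position 0..7, and those are all the positions the trace ever visits, so the invariant □(door → ¬heat) is never violated.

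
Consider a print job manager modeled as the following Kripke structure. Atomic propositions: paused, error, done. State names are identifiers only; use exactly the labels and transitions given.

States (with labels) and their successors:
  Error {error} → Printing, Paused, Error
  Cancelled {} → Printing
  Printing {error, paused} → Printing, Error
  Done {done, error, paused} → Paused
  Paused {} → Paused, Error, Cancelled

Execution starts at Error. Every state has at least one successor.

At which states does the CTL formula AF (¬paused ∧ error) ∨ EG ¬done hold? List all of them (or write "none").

{Error, Cancelled, Printing, Paused}

States satisfying ¬paused ∧ error: {Error}.
States satisfying AF (¬paused ∧ error): {Error}.
States satisfying ¬done: {Error, Cancelled, Printing, Paused}.
States satisfying EG ¬done: {Error, Cancelled, Printing, Paused}.
States satisfying AF (¬paused ∧ error) ∨ EG ¬done: {Error, Cancelled, Printing, Paused}.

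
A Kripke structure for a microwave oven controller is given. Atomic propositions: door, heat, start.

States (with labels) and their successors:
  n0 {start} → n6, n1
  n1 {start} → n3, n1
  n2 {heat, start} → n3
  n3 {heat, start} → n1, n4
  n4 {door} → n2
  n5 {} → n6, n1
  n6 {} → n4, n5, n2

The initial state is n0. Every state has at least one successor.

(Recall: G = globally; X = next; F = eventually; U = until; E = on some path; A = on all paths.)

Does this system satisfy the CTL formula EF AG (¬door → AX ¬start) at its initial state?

States satisfying AG (¬door → AX ¬start): ∅.
States satisfying EF AG (¬door → AX ¬start): ∅.
No suitable path/successor from n0 witnesses the formula.
n0 ∉ Sat(EF AG (¬door → AX ¬start)).

No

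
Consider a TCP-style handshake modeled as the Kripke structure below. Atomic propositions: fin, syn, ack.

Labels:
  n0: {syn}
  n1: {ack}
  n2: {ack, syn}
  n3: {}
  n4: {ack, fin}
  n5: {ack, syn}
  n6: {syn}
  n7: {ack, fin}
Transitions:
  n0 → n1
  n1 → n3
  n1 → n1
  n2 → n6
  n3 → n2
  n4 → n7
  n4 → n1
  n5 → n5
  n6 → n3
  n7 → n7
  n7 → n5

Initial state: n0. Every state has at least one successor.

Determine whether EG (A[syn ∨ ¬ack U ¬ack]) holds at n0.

States satisfying A[syn ∨ ¬ack U ¬ack]: {n0, n2, n3, n6}.
States satisfying EG (A[syn ∨ ¬ack U ¬ack]): {n2, n3, n6}.
No suitable path/successor from n0 witnesses the formula.
n0 ∉ Sat(EG (A[syn ∨ ¬ack U ¬ack])).

Does not hold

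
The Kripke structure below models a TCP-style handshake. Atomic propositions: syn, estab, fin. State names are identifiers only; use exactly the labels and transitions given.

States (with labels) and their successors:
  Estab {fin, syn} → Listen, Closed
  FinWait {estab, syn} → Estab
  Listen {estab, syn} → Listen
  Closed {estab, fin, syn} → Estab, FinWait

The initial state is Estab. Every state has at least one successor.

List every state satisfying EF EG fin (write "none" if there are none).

{Estab, FinWait, Closed}

States satisfying EG fin: {Estab, Closed}.
States satisfying EF EG fin: {Estab, FinWait, Closed}.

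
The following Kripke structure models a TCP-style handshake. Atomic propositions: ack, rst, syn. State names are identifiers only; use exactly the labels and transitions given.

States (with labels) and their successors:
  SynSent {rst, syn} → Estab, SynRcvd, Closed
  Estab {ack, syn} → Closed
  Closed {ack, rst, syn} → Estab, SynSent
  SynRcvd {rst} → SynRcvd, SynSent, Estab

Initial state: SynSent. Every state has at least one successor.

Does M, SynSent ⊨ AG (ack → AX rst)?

Violated

States satisfying ack → AX rst: {SynSent, Estab, SynRcvd}.
States satisfying AG (ack → AX rst): ∅.
Closed is reachable from SynSent and violates ack → AX rst, so AG fails at SynSent.
SynSent ∉ Sat(AG (ack → AX rst)).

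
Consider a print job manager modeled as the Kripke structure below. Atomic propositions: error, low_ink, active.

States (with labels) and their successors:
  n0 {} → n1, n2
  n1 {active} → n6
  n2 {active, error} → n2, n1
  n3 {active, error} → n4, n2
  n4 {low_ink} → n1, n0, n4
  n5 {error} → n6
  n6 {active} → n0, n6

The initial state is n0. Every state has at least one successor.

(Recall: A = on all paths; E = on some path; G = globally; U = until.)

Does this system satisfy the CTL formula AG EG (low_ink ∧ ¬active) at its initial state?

States satisfying EG (low_ink ∧ ¬active): {n4}.
States satisfying AG EG (low_ink ∧ ¬active): ∅.
n0 is reachable from n0 and violates EG (low_ink ∧ ¬active), so AG fails at n0.
n0 ∉ Sat(AG EG (low_ink ∧ ¬active)).

No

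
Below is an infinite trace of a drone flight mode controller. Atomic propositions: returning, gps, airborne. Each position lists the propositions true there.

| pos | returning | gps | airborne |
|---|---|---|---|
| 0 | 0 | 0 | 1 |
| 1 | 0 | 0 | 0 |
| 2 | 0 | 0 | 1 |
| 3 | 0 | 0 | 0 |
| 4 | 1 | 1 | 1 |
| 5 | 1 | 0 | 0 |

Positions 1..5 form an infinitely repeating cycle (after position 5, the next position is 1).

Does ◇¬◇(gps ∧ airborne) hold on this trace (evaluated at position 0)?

Violated

¬◇(gps ∧ airborne) is false at every position 0..5, so it never becomes true and ◇¬◇(gps ∧ airborne) fails.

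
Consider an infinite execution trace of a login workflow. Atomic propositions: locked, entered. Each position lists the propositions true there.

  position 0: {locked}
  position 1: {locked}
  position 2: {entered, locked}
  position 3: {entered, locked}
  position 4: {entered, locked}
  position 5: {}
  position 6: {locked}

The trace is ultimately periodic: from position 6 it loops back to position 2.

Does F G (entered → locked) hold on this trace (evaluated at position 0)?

G (entered → locked) holds at position 0, which is reachable from 0, so F G (entered → locked) holds.

Yes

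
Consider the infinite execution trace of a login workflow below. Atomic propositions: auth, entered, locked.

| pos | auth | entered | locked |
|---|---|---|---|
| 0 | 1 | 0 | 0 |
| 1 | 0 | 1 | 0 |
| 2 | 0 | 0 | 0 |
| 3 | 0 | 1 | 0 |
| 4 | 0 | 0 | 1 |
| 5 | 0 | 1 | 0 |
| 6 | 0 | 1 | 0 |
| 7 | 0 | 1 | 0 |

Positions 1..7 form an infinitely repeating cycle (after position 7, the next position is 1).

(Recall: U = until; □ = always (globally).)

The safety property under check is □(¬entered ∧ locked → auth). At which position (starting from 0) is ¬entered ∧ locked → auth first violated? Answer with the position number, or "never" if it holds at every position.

4

Check ¬entered ∧ locked → auth at each position in order: 0 ✓, 1 ✓, 2 ✓, 3 ✓.
At position 4 the labels are {locked}, so ¬entered ∧ locked → auth is false there. This is the first violation.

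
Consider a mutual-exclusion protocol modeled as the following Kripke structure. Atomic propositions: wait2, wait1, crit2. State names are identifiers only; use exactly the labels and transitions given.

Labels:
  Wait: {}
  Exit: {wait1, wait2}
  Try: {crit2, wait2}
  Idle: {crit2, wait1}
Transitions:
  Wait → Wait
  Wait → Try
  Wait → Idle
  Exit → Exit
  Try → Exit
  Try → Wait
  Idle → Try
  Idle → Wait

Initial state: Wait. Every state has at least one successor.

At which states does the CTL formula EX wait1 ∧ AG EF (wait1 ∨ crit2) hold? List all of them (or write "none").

States satisfying wait1: {Exit, Idle}.
States satisfying EX wait1: {Wait, Exit, Try}.
States satisfying EF (wait1 ∨ crit2): {Wait, Exit, Try, Idle}.
States satisfying AG EF (wait1 ∨ crit2): {Wait, Exit, Try, Idle}.
States satisfying EX wait1 ∧ AG EF (wait1 ∨ crit2): {Wait, Exit, Try}.

{Wait, Exit, Try}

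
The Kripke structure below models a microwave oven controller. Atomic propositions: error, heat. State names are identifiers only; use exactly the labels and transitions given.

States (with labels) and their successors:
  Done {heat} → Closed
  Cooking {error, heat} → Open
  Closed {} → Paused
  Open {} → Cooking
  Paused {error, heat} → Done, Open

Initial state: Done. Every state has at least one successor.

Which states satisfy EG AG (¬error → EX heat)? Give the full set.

{Cooking, Open}

States satisfying AG (¬error → EX heat): {Cooking, Open}.
States satisfying EG AG (¬error → EX heat): {Cooking, Open}.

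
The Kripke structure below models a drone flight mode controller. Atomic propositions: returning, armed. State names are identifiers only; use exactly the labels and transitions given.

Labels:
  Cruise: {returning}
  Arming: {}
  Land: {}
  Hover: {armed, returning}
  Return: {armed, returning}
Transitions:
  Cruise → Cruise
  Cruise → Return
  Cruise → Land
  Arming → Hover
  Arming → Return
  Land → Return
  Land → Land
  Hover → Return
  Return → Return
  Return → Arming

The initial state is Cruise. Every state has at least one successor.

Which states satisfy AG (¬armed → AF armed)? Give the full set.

{Arming, Hover, Return}

States satisfying ¬armed → AF armed: {Arming, Hover, Return}.
States satisfying AG (¬armed → AF armed): {Arming, Hover, Return}.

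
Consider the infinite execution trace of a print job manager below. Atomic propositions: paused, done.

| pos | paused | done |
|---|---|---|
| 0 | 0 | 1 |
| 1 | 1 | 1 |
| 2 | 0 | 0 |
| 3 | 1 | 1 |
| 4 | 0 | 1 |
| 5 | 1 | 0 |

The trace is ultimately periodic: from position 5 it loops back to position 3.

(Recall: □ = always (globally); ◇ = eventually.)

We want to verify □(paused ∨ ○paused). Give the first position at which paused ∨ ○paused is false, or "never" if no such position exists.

paused ∨ ○paused holds at every position 0..5, and those are all the positions the trace ever visits, so the invariant □(paused ∨ ○paused) is never violated.

never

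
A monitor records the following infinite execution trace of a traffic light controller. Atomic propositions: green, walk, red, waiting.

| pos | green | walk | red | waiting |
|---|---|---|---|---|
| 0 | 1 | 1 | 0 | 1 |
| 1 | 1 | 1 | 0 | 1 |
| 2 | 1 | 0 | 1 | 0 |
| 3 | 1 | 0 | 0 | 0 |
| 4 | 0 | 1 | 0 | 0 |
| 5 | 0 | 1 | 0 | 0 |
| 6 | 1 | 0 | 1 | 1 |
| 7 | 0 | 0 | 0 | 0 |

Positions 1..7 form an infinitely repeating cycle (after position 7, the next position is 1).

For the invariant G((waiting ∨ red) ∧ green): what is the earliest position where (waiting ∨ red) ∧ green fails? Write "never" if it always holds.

3

Check (waiting ∨ red) ∧ green at each position in order: 0 ✓, 1 ✓, 2 ✓.
At position 3 the labels are {green}, so (waiting ∨ red) ∧ green is false there. This is the first violation.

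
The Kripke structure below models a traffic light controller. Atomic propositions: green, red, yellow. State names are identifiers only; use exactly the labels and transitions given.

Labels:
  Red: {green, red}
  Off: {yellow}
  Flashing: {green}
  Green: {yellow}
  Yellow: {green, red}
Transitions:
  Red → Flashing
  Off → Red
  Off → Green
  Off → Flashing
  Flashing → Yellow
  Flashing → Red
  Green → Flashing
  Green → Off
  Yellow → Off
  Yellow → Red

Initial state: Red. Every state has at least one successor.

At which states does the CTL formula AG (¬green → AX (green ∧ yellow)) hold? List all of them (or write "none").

none

States satisfying ¬green → AX (green ∧ yellow): {Red, Flashing, Yellow}.
States satisfying AG (¬green → AX (green ∧ yellow)): ∅.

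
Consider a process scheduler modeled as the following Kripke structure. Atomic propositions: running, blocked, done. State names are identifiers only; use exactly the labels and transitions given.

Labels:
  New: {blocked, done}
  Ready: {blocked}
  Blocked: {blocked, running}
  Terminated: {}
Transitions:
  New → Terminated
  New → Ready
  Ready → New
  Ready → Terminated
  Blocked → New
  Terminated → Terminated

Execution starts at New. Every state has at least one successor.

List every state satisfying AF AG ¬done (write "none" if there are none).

{Terminated}

States satisfying AG ¬done: {Terminated}.
States satisfying AF AG ¬done: {Terminated}.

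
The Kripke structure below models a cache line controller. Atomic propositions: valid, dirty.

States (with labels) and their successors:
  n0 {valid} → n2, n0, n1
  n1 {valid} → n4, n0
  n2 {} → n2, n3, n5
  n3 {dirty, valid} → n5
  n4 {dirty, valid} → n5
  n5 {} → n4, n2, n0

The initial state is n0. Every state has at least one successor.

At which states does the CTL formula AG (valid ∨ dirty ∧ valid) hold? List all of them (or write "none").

States satisfying valid ∨ dirty ∧ valid: {n0, n1, n3, n4}.
States satisfying AG (valid ∨ dirty ∧ valid): ∅.

none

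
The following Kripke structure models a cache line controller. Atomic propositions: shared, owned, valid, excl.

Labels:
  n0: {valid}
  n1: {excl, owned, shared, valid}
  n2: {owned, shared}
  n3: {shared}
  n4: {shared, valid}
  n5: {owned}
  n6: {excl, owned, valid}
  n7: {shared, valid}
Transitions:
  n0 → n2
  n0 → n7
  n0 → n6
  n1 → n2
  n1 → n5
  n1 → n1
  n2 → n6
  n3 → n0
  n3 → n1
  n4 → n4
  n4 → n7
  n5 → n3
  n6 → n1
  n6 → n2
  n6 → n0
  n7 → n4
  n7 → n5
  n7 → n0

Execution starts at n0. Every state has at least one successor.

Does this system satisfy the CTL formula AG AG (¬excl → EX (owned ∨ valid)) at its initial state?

No

States satisfying AG (¬excl → EX (owned ∨ valid)): ∅.
States satisfying AG AG (¬excl → EX (owned ∨ valid)): ∅.
n0 is reachable from n0 and violates AG (¬excl → EX (owned ∨ valid)), so AG fails at n0.
n0 ∉ Sat(AG AG (¬excl → EX (owned ∨ valid))).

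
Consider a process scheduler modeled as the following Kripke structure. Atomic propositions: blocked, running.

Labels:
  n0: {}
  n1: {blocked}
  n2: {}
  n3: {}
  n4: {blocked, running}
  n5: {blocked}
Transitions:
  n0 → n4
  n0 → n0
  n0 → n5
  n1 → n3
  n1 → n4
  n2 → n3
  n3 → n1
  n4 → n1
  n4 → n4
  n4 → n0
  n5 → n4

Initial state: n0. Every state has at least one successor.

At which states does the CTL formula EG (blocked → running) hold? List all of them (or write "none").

{n0, n4}

States satisfying blocked → running: {n0, n2, n3, n4}.
States satisfying EG (blocked → running): {n0, n4}.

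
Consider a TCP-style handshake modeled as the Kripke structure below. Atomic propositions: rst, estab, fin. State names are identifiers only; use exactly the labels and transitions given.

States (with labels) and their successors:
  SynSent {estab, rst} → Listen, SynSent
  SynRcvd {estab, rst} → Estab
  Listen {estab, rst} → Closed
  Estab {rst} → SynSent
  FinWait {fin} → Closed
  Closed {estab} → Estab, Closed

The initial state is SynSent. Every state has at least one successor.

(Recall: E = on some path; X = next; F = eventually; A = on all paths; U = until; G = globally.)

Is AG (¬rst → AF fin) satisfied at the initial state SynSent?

States satisfying ¬rst → AF fin: {SynSent, SynRcvd, Listen, Estab, FinWait}.
States satisfying AG (¬rst → AF fin): ∅.
Closed is reachable from SynSent and violates ¬rst → AF fin, so AG fails at SynSent.
SynSent ∉ Sat(AG (¬rst → AF fin)).

No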